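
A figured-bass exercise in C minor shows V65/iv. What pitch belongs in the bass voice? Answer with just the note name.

E

The applied chord V65/iv is rooted on C: C-E-G-Bb.
The figure 65 means first inversion — the third is in the bass.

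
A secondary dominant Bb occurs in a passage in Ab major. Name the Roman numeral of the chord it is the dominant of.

V

The chord is a major triad on Bb.
A dominant resolves down a perfect fifth: Bb → Eb. In Ab major, Eb is scale degree 5, i.e. V.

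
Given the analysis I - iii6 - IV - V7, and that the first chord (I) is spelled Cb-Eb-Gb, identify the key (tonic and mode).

The anchor chord is a major triad on Cb, labeled I.
If Cb is scale degree 1 and the mode makes that degree carry a major triad, the tonic is Cb and the mode is major.

Cb major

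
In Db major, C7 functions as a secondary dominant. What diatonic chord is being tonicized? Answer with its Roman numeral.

The chord is a dominant seventh chord on C.
A dominant resolves down a perfect fifth: C → F. In Db major, F is scale degree 3, i.e. iii.

iii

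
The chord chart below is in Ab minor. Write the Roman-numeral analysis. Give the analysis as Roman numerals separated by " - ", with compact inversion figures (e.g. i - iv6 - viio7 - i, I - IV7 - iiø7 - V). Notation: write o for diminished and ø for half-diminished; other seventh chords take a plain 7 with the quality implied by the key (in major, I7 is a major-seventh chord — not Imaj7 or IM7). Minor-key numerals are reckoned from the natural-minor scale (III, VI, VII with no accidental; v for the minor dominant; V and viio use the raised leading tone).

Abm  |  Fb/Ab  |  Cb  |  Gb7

i - VI6 - III - VII7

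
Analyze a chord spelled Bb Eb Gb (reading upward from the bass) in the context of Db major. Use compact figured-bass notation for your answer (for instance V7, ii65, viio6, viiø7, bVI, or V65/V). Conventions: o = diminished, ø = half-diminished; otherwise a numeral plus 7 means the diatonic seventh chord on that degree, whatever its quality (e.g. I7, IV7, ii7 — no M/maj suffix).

Stacked in thirds the chord is Eb-Gb-Bb: a minor triad on Eb.
In Db major, Eb is the supertonic; the diatonic minor triad there is ii.
With Bb in the bass the chord is in second inversion, so the figured bass is 64.

ii64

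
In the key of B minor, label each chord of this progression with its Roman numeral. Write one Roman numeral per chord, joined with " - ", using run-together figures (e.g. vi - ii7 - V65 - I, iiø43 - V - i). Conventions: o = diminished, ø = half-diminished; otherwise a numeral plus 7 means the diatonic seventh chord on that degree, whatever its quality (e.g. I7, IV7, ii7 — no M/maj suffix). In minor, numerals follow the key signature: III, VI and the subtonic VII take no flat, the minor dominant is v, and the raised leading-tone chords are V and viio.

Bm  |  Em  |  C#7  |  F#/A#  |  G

Bm has root B, degree 1 in B minor, so i.
Em has root E, degree 4 in B minor, so iv.
C#7 is the secondary dominant of V (dominant seventh chord on C#): V7/V.
F#/A#: root F# is the dominant; major triad there is V6.
G: major triad on G = scale degree 6 → VI.

i - iv - V7/V - V6 - VI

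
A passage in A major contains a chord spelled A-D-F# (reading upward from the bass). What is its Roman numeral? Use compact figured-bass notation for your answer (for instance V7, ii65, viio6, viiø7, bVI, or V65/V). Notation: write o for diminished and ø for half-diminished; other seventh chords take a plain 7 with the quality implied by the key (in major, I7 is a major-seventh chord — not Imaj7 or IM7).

Stacked in thirds the chord is D-F#-A: a major triad on D.
D is scale degree 4 in A major, and a major triad on that degree is written IV.
With A in the bass the chord is in second inversion, so the figured bass is 64.

IV64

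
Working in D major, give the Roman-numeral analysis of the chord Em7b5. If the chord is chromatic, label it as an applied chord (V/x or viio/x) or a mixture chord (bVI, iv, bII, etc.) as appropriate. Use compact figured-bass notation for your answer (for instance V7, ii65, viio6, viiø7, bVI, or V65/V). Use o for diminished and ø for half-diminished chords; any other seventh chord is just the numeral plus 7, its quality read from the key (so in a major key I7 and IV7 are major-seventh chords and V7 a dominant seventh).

iiø7

The pitches E-G-Bb-D form a half-diminished seventh chord rooted on E.
E is the second degree of D major. This is the half-diminished supertonic seventh, borrowed from the parallel minor.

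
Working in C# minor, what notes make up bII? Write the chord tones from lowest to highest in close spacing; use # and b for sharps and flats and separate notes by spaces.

D F# A

bII is the Neapolitan chord — a major triad on the lowered second degree. In C# minor that root is D.
So the chord is D-F#-A.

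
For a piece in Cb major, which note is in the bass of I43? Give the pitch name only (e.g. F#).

Gb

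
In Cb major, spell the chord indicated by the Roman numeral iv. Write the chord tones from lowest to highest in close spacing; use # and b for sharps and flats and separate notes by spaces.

Scale degree 4 in Cb major is Fb; here the chord built on it is altered to a minor triad. iv is the minor subdominant, borrowed from the parallel minor.
So the chord is Fb-Abb-Cb, a minor triad.

Fb Abb Cb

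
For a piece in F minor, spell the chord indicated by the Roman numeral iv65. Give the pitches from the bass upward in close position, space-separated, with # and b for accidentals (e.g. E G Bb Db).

Db F Ab Bb

The numeral's case and figure indicate a minor seventh chord. In F minor its root, the fourth degree, is Bb.
That chord is spelled Bb-Db-F-Ab.
The figured bass 65 indicates first inversion, placing the third (Db) in the bass: Db-F-Ab-Bb.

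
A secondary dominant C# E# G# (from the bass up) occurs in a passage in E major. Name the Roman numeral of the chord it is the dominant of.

ii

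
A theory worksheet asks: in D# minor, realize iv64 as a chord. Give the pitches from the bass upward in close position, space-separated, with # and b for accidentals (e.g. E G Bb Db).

D# G# B

In D# minor, the fourth degree is G#, and the diatonic chord built there is a minor triad.
Stacking thirds from G# gives G#-B-D#.
The figured bass 64 indicates second inversion, placing the fifth (D#) in the bass: D#-G#-B.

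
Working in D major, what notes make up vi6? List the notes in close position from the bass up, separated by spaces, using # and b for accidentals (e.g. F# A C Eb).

The numeral's case and figure indicate a minor triad. In D major its root, the sixth degree, is B.
That chord is spelled B-D-F#.
With the 6 figure the chord is in first inversion; from the bass D upward in close position it reads D-F#-B.

D F# B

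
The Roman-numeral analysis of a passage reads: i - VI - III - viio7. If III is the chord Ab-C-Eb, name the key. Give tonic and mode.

F minor

The anchor chord is a major triad on Ab, labeled III.
Counting down 2 scale steps from Ab places the tonic on F; a major triad on degree 3 is diatonic only in minor.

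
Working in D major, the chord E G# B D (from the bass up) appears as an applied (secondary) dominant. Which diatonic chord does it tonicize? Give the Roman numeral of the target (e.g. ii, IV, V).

V

The chord is a dominant seventh chord on E.
A dominant resolves down a perfect fifth: E → A. In D major, A is scale degree 5, i.e. V.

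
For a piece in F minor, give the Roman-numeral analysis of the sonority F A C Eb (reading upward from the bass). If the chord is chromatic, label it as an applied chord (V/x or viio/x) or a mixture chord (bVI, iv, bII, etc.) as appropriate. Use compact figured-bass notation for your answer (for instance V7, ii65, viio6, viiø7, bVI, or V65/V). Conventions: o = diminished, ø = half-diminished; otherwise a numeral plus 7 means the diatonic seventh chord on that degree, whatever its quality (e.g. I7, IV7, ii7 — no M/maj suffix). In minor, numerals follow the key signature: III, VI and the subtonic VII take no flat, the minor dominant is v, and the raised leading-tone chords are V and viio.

Stacked in thirds the chord is F-A-C-Eb: a dominant seventh chord on F.
F is not a diatonic chord root with this quality in F minor, but it lies a perfect fifth above Bb (iv), so the chord functions as an applied dominant of iv.

V7/iv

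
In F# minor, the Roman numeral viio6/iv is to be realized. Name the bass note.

The applied chord viio6/iv is rooted on A#: A#-C#-E.
The figure 6 means first inversion — the third is in the bass.

C#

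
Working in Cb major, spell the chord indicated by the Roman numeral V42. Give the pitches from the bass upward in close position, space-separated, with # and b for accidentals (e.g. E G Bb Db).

The numeral's case and figure indicate a dominant seventh chord. In Cb major its root, the fifth degree, is Gb.
That chord is spelled Gb-Bb-Db-Fb.
With the 42 figure the chord is in third inversion; from the bass Fb upward in close position it reads Fb-Gb-Bb-Db.

Fb Gb Bb Db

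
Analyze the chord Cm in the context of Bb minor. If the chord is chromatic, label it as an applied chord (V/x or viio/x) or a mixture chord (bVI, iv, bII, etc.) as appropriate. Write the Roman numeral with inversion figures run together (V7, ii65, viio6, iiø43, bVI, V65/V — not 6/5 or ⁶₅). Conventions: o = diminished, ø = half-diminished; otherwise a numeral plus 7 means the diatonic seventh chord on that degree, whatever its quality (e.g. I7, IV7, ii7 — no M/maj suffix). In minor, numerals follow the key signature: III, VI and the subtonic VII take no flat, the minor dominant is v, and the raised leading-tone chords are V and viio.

ii

Stacked in thirds the chord is C-Eb-G: a minor triad on C.
C is the second degree of Bb minor. This is the minor supertonic, borrowed from the parallel major (the Dorian ii).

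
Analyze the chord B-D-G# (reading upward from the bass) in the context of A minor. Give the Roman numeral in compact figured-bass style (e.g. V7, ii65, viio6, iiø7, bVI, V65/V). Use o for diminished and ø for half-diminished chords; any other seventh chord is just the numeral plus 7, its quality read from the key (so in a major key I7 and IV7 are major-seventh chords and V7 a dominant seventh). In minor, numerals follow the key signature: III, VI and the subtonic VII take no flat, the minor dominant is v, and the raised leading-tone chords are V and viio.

viio6

Stacked in thirds the chord is G#-B-D: a diminished triad on G#.
In A minor, G# is the leading tone; the diatonic diminished triad there is viio.
With B in the bass the chord is in first inversion, so the figured bass is 6.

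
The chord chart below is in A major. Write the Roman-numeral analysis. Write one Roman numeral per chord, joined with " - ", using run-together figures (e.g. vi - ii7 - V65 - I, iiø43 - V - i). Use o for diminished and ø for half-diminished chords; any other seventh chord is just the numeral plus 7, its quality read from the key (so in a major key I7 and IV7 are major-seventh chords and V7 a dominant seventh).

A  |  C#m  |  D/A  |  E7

A has root A, degree 1 in A major, so I.
C#m: minor triad on C# = scale degree 3 → iii.
D/A has root D, degree 4 in A major, so IV64.
E7 has root E, degree 5 in A major, so V7.

I - iii - IV64 - V7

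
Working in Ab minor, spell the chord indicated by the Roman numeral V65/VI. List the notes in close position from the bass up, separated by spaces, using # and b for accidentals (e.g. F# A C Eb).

The slash means an applied dominant: we want the dominant of VI. In Ab minor, VI is Fb major, and its dominant is built on Cb.
Building a dominant seventh chord on Cb gives Cb-Eb-Gb-Bbb.
With the 65 figure the chord is in first inversion; from the bass Eb upward in close position it reads Eb-Gb-Bbb-Cb.

Eb Gb Bbb Cb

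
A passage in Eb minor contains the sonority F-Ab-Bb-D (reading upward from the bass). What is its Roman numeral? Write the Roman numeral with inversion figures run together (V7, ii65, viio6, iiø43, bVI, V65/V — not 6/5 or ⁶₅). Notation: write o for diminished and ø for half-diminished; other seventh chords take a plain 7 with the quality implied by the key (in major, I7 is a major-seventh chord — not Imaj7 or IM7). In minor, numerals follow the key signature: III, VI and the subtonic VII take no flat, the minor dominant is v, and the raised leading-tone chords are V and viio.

The pitches Bb-D-F-Ab form a dominant seventh chord rooted on Bb.
In Eb minor, Bb is the dominant; the diatonic dominant seventh chord there is V7.
With F in the bass the chord is in second inversion, so the figured bass is 43.

V43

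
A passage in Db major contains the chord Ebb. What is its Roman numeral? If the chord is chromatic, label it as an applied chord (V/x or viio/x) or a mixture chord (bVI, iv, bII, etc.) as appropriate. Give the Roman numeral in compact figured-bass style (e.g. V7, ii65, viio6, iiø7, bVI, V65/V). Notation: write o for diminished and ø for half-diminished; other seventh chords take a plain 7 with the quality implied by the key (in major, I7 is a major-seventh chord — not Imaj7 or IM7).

bII

Stacked in thirds the chord is Ebb-Gb-Bbb: a major triad on Ebb.
Ebb is the lowered second degree of Db major (diatonic 2 would be Eb). This is the Neapolitan chord — a major triad on the lowered second degree.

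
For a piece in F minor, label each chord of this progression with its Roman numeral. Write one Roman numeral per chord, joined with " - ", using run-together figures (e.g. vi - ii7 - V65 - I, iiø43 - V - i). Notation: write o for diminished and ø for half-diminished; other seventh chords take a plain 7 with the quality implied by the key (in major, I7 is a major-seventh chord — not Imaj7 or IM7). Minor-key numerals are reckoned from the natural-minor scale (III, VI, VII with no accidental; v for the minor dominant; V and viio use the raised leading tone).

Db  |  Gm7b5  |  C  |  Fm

VI - iiø7 - V - i

Db: root Db is the submediant; major triad there is VI.
Gm7b5 has root G, degree 2 in F minor, so iiø7.
C: major triad on C = scale degree 5 → V.
Fm: root F is the tonic; minor triad there is i.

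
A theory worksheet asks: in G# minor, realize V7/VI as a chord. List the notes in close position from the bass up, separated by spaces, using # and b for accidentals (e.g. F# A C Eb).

B D# F# A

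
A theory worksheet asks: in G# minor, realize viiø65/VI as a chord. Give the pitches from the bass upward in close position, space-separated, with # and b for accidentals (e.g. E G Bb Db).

The slash marks an applied leading-tone chord: viio of VI. In G# minor, VI is E, so the leading tone to it is D#, a half step below.
Building a half-diminished seventh chord on D# gives D#-F#-A-C#.
With the 65 figure the chord is in first inversion; from the bass F# upward in close position it reads F#-A-C#-D#.

F# A C# D#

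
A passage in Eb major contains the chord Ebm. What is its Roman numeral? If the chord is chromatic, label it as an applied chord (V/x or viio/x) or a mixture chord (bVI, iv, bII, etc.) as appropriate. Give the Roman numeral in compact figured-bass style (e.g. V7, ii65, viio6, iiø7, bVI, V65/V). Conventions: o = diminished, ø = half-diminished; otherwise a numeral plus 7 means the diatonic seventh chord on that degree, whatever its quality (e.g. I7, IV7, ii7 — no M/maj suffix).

Stacked in thirds the chord is Eb-Gb-Bb: a minor triad on Eb.
Eb is the first degree of Eb major. This is the minor tonic, borrowed from the parallel minor.

i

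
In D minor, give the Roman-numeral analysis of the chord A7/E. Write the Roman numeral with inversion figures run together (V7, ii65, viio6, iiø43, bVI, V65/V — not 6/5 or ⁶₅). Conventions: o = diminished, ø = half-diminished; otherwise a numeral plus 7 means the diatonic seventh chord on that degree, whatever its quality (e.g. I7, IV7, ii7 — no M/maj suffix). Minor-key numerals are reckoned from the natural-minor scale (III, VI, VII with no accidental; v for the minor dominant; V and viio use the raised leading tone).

V43

The pitches A-C#-E-G form a dominant seventh chord rooted on A.
In D minor, A is the dominant; the diatonic dominant seventh chord there is V7.
With E in the bass the chord is in second inversion, so the figured bass is 43.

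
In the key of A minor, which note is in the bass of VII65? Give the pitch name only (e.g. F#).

B

VII in A minor has root G; the chord is G-B-D-F.
The figure 65 means first inversion — the third is in the bass.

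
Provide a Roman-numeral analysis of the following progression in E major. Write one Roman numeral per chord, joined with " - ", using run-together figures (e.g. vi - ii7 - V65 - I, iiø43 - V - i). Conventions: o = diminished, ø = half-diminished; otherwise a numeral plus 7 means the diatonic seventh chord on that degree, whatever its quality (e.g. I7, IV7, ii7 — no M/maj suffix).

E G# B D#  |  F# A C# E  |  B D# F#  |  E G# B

I7 - ii7 - V - I

E-G#-B-D#: major seventh chord on E = scale degree 1 → I7.
F#-A-C#-E: root F# is the supertonic; minor seventh chord there is ii7.
B-D#-F#: root B is the dominant; major triad there is V.
E-G#-B has root E, degree 1 in E major, so I.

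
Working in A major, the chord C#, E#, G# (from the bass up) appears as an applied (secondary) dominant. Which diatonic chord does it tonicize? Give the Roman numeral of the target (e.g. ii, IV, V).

The chord is a major triad on C#.
A dominant resolves down a perfect fifth: C# → F#. In A major, F# is scale degree 6, i.e. vi.

vi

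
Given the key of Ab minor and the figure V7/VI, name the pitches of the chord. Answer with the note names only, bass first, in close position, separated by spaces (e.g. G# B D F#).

Cb Eb Gb Bbb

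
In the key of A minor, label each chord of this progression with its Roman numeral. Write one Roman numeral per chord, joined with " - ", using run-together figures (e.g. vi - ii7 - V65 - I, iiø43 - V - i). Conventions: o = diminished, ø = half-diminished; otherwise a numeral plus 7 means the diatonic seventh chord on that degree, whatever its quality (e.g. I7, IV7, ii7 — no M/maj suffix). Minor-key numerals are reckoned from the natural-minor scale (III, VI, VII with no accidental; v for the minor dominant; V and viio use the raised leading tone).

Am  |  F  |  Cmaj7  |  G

i - VI - III7 - VII

Am: minor triad on A = scale degree 1 → i.
F has root F, degree 6 in A minor, so VI.
Cmaj7: root C is the mediant; major seventh chord there is III7.
G has root G, degree 7 in A minor, so VII.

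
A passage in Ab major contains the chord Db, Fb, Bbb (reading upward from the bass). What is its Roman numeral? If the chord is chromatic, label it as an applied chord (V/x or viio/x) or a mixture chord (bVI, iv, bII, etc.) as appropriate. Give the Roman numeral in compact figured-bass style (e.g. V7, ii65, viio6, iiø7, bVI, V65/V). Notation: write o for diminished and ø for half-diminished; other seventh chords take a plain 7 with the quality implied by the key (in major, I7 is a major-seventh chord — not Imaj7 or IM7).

The pitches Bbb-Db-Fb form a major triad rooted on Bbb.
Bbb is the lowered second degree of Ab major (diatonic 2 would be Bb). This is the Neapolitan sixth — a major triad on the lowered second degree, here in its customary first inversion.
With Db in the bass the chord is in first inversion, so the figured bass is 6.

bII6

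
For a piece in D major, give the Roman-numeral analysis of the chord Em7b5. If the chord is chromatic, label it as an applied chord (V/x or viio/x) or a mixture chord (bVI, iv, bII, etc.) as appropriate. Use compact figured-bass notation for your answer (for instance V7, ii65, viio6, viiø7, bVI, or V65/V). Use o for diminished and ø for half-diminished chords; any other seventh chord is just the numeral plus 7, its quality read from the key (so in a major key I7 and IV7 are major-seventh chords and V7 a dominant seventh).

iiø7

Stacked in thirds the chord is E-G-Bb-D: a half-diminished seventh chord on E.
E is the second degree of D major. This is the half-diminished supertonic seventh, borrowed from the parallel minor.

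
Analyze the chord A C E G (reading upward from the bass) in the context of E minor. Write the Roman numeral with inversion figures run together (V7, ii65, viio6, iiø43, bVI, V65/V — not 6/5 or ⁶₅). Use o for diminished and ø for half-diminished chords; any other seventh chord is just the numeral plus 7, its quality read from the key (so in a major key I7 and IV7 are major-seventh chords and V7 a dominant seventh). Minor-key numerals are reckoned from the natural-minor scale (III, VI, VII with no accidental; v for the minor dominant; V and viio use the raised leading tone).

iv7

Stacked in thirds the chord is A-C-E-G: a minor seventh chord on A.
A is scale degree 4 in E minor, and a minor seventh chord on that degree is written iv7.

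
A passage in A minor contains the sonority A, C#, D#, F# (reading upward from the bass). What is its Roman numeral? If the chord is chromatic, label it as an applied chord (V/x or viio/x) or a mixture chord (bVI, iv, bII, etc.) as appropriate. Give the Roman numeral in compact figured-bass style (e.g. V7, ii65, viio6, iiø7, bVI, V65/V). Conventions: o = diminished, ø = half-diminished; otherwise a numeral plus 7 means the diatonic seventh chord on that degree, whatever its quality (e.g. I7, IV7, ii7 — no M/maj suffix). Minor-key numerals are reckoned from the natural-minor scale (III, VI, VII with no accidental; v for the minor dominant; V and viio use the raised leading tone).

The pitches D#-F#-A-C# form a half-diminished seventh chord rooted on D#.
D# sits a half step below E (V in A minor); a diminished chord there is the applied leading-tone chord of V.
With A in the bass the chord is in second inversion, so the figured bass is 43.

viiø43/V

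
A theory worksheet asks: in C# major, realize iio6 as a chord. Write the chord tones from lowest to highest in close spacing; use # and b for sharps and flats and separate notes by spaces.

Scale degree 2 in C# major is D#; here the chord built on it is altered to a diminished triad. iio6 is the diminished supertonic triad, borrowed from the parallel minor.
So the chord is D#-F#-A.
The figured bass 6 indicates first inversion, placing the third (F#) in the bass: F#-A-D#.

F# A D#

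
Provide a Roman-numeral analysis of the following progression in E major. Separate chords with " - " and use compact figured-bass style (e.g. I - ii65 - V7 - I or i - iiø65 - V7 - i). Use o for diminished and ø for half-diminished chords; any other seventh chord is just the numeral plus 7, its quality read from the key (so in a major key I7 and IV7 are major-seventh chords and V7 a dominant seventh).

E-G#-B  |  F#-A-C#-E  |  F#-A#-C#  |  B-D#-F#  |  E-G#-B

E-G#-B: root E is the tonic; major triad there is I.
F#-A-C#-E: minor seventh chord on F# = scale degree 2 → ii7.
F#-A#-C# is the secondary dominant of V (major triad on F#): V/V.
B-D#-F#: root B is the dominant; major triad there is V.
E-G#-B: major triad on E = scale degree 1 → I.

I - ii7 - V/V - V - I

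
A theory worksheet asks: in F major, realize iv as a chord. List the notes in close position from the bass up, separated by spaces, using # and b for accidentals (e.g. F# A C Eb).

Scale degree 4 in F major is Bb; here the chord built on it is altered to a minor triad. iv is the minor subdominant, borrowed from the parallel minor.
So the chord is Bb-Db-F, a minor triad.

Bb Db F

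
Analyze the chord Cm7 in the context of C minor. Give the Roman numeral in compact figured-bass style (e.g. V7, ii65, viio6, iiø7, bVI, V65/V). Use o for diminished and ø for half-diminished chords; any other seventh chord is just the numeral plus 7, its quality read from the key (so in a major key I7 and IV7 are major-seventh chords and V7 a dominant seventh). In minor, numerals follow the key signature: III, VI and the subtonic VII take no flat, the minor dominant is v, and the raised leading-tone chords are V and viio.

i7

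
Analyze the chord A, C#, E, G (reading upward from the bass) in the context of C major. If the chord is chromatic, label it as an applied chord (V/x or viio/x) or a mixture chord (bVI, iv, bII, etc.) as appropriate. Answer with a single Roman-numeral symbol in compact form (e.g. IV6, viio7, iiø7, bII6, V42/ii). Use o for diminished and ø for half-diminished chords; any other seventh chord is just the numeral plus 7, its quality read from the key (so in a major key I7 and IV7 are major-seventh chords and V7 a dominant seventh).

The pitches A-C#-E-G form a dominant seventh chord rooted on A.
A is not a diatonic chord root with this quality in C major, but it lies a perfect fifth above D (ii), so the chord functions as an applied dominant of ii.

V7/ii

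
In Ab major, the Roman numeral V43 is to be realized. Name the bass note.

Bb

V in Ab major has root Eb; the chord is Eb-G-Bb-Db.
The figure 43 means second inversion — the fifth is in the bass.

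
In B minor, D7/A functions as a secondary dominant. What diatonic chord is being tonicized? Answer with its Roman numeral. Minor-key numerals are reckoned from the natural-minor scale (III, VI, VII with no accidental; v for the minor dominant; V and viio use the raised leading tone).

VI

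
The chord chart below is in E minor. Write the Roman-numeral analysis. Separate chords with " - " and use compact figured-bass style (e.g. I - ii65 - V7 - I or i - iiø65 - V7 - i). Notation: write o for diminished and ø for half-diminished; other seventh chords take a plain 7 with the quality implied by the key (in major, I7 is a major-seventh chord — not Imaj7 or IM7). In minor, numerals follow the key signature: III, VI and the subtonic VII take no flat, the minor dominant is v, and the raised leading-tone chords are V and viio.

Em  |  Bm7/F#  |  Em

Em: minor triad on E = scale degree 1 → i.
Bm7/F# has root B, degree 5 in E minor, so v43.
Em: root E is the tonic; minor triad there is i.

i - v43 - i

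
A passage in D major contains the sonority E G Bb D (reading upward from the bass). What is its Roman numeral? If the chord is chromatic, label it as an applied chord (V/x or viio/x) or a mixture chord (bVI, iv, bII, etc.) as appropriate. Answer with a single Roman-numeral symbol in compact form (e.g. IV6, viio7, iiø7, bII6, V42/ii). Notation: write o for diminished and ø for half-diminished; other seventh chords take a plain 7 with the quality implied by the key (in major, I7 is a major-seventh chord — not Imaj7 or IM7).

iiø7

Stacked in thirds the chord is E-G-Bb-D: a half-diminished seventh chord on E.
E is the second degree of D major. This is the half-diminished supertonic seventh, borrowed from the parallel minor.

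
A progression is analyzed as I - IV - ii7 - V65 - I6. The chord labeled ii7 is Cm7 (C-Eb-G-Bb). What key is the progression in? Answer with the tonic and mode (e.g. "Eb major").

ii7 is given as C-Eb-G-Bb — a minor seventh chord with root C.
ii7 on C implies C is the supertonic; that puts the tonic at Bb, and the lowercase numeral fits major mode.

Bb major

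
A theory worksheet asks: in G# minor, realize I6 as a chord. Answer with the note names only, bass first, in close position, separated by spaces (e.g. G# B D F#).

Scale degree 1 in G# minor is G#; here the chord built on it is altered to a major triad. I6 is the major tonic (Picardy third), borrowed from the parallel major.
So the chord is G#-B#-D#.
With the 6 figure the chord is in first inversion; from the bass B# upward in close position it reads B#-D#-G#.

B# D# G#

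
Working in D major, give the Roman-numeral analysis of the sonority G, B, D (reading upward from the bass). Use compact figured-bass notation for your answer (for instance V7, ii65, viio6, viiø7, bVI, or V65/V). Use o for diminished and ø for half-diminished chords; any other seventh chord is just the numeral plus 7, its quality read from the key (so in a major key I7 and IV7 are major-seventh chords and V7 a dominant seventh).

The pitches G-B-D form a major triad rooted on G.
In D major, G is the subdominant; the diatonic major triad there is IV.

IV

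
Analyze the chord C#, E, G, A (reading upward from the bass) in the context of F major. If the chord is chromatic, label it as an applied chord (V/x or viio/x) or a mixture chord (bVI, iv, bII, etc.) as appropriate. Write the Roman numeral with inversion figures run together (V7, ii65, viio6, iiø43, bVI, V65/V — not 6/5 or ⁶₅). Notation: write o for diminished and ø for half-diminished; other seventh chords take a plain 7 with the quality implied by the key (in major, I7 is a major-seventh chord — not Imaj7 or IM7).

Stacked in thirds the chord is A-C#-E-G: a dominant seventh chord on A.
A is not a diatonic chord root with this quality in F major, but it lies a perfect fifth above D (vi), so the chord functions as an applied dominant of vi.
With C# in the bass the chord is in first inversion, so the figured bass is 65.

V65/vi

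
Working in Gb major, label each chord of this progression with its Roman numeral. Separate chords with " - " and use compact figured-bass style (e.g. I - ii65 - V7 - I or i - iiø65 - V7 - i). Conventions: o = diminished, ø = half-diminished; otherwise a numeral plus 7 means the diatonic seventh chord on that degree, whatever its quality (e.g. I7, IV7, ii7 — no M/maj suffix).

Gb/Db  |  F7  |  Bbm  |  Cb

Gb/Db has root Gb, degree 1 in Gb major, so I64.
F7: a dominant seventh chord on F, the applied dominant of iii → V7/iii.
Bbm: minor triad on Bb = scale degree 3 → iii.
Cb: major triad on Cb = scale degree 4 → IV.

I64 - V7/iii - iii - IV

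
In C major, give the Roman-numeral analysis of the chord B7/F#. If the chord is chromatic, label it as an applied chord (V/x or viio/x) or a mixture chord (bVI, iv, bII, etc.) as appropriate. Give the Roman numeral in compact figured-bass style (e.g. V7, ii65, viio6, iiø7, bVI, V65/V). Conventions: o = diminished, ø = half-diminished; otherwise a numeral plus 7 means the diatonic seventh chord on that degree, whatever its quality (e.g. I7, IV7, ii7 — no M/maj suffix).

V43/iii

The pitches B-D#-F#-A form a dominant seventh chord rooted on B.
B is not a diatonic chord root with this quality in C major, but it lies a perfect fifth above E (iii), so the chord functions as an applied dominant of iii.
With F# in the bass the chord is in second inversion, so the figured bass is 43.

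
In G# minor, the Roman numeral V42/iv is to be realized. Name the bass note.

F#

The applied chord V42/iv is rooted on G#: G#-B#-D#-F#.
The figure 42 means third inversion — the seventh is in the bass.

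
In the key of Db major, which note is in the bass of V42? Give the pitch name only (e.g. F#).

V in Db major has root Ab; the chord is Ab-C-Eb-Gb.
The figure 42 means third inversion — the seventh is in the bass.

Gb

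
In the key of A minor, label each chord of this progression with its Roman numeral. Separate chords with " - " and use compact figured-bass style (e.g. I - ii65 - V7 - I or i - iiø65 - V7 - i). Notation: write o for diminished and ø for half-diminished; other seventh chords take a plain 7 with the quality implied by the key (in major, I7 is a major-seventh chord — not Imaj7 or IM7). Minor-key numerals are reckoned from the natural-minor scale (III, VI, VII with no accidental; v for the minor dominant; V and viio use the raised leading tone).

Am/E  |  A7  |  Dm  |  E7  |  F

Am/E has root A, degree 1 in A minor, so i64.
A7 is the secondary dominant of iv (dominant seventh chord on A): V7/iv.
Dm: root D is the subdominant; minor triad there is iv.
E7 has root E, degree 5 in A minor, so V7.
F: root F is the submediant; major triad there is VI.

i64 - V7/iv - iv - V7 - VI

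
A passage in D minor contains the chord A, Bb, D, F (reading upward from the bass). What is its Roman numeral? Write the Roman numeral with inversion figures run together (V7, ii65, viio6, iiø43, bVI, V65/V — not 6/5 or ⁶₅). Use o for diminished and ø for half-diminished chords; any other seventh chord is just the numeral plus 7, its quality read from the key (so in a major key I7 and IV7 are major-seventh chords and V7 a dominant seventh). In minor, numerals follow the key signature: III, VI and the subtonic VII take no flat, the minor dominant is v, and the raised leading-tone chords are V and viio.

The pitches Bb-D-F-A form a major seventh chord rooted on Bb.
Bb is scale degree 6 in D minor, and a major seventh chord on that degree is written VI7.
With A in the bass the chord is in third inversion, so the figured bass is 42.

VI42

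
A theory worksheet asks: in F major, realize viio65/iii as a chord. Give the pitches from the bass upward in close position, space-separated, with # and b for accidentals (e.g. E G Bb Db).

The slash marks an applied leading-tone chord: viio of iii. In F major, iii is A, so the leading tone to it is G#, a half step below.
Building a fully diminished seventh chord on G# gives G#-B-D-F.
The figured bass 65 indicates first inversion, placing the third (B) in the bass: B-D-F-G#.

B D F G#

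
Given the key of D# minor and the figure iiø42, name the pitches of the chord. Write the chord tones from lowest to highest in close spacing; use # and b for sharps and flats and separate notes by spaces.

D# E# G# B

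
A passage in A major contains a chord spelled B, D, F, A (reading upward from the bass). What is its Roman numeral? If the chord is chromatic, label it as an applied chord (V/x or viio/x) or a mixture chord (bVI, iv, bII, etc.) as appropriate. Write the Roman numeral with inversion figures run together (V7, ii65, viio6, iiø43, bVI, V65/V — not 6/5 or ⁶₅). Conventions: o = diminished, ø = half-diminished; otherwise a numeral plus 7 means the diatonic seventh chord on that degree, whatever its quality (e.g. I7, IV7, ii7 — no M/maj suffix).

iiø7

The pitches B-D-F-A form a half-diminished seventh chord rooted on B.
B is the second degree of A major. This is the half-diminished supertonic seventh, borrowed from the parallel minor.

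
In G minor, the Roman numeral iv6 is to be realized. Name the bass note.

Eb

iv in G minor has root C; the chord is C-Eb-G.
The figure 6 means first inversion — the third is in the bass.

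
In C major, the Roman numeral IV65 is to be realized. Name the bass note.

A

IV in C major has root F; the chord is F-A-C-E.
The figure 65 means first inversion — the third is in the bass.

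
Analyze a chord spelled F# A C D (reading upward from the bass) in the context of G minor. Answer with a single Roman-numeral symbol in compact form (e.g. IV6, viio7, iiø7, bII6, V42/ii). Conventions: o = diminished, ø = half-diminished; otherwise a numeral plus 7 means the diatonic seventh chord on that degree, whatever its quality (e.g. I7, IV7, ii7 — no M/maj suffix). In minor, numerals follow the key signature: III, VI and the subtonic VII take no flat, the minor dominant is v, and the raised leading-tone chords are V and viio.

The pitches D-F#-A-C form a dominant seventh chord rooted on D.
In G minor, D is the dominant; the diatonic dominant seventh chord there is V7.
With F# in the bass the chord is in first inversion, so the figured bass is 65.

V65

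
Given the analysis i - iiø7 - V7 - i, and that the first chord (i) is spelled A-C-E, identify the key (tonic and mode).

i is given as A-C-E — a minor triad with root A.
If A is scale degree 1 and the mode makes that degree carry a minor triad, the tonic is A and the mode is minor.

A minor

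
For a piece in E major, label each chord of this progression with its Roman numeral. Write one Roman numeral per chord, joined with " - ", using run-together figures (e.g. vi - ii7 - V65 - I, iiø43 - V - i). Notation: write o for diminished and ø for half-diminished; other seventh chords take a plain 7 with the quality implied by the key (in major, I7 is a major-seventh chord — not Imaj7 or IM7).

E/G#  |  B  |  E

E/G# has root E, degree 1 in E major, so I6.
B: major triad on B = scale degree 5 → V.
E: root E is the tonic; major triad there is I.

I6 - V - I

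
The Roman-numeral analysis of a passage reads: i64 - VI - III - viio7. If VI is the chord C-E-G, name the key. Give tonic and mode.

The anchor chord is a major triad on C, labeled VI.
Counting down 5 scale steps from C places the tonic on E; a major triad on degree 6 is diatonic only in minor.

E minor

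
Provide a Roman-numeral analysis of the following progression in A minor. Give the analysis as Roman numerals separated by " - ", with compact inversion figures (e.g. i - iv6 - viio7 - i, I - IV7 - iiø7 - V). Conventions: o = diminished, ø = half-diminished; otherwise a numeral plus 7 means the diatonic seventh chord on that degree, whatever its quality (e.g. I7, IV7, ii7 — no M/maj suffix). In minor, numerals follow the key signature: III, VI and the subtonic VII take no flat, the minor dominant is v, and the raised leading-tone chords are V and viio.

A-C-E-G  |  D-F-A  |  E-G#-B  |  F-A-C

i7 - iv - V - VI

A-C-E-G: root A is the tonic; minor seventh chord there is i7.
D-F-A: root D is the subdominant; minor triad there is iv.
E-G#-B has root E, degree 5 in A minor, so V.
F-A-C: major triad on F = scale degree 6 → VI.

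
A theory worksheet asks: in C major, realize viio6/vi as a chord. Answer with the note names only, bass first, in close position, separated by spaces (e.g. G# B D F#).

B D G#

The slash marks an applied leading-tone chord: viio of vi. In C major, vi is A, so the leading tone to it is G#, a half step below.
Building a diminished triad on G# gives G#-B-D.
With the 6 figure the chord is in first inversion; from the bass B upward in close position it reads B-D-G#.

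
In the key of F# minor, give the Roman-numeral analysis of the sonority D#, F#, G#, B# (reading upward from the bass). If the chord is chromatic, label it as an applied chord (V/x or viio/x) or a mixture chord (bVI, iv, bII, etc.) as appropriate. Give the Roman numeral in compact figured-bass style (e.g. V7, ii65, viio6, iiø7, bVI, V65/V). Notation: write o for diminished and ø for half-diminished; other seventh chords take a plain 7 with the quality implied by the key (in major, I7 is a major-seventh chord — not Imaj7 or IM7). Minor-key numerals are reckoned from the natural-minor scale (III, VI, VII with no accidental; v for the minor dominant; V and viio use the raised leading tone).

Stacked in thirds the chord is G#-B#-D#-F#: a dominant seventh chord on G#.
G# is not a diatonic chord root with this quality in F# minor, but it lies a perfect fifth above C# (V), so the chord functions as an applied dominant of V.
With D# in the bass the chord is in second inversion, so the figured bass is 43.

V43/V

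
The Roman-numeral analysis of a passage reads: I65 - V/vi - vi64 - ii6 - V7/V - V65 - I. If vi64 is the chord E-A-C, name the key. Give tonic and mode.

C major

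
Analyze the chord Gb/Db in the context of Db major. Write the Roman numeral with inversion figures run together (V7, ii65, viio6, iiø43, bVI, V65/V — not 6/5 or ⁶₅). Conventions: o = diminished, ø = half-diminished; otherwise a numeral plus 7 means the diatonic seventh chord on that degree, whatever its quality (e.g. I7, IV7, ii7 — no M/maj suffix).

IV64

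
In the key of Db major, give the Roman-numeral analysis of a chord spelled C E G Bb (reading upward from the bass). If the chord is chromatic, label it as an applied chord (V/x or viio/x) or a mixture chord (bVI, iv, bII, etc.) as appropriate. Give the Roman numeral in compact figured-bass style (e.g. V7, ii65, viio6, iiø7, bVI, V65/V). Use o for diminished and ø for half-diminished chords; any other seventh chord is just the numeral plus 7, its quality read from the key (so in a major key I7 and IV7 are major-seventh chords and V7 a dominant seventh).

The pitches C-E-G-Bb form a dominant seventh chord rooted on C.
C is not a diatonic chord root with this quality in Db major, but it lies a perfect fifth above F (iii), so the chord functions as an applied dominant of iii.

V7/iii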